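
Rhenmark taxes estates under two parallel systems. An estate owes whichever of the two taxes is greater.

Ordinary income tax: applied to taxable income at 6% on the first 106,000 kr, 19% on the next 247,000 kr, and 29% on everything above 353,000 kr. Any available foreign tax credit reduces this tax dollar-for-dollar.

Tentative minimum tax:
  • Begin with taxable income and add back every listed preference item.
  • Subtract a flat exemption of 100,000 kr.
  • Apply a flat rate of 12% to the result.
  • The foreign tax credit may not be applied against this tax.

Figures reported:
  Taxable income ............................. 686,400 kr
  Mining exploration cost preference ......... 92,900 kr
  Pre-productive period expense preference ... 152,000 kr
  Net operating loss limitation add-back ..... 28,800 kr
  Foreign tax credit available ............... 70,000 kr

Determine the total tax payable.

Tentative minimum tax:
  Adjusted income: 686,400 kr + 92,900 kr + 152,000 kr + 28,800 kr = 960,100 kr
  Less exemption 100,000 kr → base 860,100 kr
  860,100 kr × 12% = 103,212 kr

Ordinary income tax:
  106,000 kr × 6% = 6,360 kr
  247,000 kr × 19% = 46,930 kr
  333,400 kr × 29% = 96,686 kr
  → 149,976 kr
  Less foreign tax credit 70,000 kr → 79,976 kr

103,212 kr > 79,976 kr, so the tentative minimum tax is the binding amount.

103,212 kr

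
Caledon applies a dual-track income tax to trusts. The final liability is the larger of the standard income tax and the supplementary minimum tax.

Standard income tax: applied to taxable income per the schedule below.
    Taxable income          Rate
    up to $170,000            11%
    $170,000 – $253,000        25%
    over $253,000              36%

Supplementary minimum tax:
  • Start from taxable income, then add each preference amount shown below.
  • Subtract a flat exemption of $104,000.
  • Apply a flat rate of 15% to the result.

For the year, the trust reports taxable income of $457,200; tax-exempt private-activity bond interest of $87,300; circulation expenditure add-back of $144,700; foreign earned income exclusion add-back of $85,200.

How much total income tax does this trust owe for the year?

Supplementary minimum tax:
  Adjusted income: $457,200 + $87,300 + $144,700 + $85,200 = $774,400
  Less exemption $104,000 → base $670,400
  $670,400 × 15% = $100,560

Standard income tax:
  $170,000 × 11% = $18,700
  $83,000 × 25% = $20,750
  $204,200 × 36% = $73,512
  → $112,962

$112,962 > $100,560, so the standard income tax governs.

$112,962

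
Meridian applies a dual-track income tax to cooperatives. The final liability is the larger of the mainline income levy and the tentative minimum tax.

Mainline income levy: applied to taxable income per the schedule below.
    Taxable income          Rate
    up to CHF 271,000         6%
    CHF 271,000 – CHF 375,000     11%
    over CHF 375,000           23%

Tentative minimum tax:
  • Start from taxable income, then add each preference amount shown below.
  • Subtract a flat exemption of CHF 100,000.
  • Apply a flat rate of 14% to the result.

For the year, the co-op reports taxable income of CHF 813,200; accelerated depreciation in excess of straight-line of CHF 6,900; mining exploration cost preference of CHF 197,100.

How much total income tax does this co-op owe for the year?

CHF 128,486

Tentative minimum tax:
  Adjusted income: CHF 813,200 + CHF 6,900 + CHF 197,100 = CHF 1,017,200
  Less exemption CHF 100,000 → base CHF 917,200
  CHF 917,200 × 14% = CHF 128,408

Mainline income levy:
  CHF 271,000 × 6% = CHF 16,260
  CHF 104,000 × 11% = CHF 11,440
  CHF 438,200 × 23% = CHF 100,786
  → CHF 128,486

CHF 128,486 > CHF 128,408, so the mainline income levy governs.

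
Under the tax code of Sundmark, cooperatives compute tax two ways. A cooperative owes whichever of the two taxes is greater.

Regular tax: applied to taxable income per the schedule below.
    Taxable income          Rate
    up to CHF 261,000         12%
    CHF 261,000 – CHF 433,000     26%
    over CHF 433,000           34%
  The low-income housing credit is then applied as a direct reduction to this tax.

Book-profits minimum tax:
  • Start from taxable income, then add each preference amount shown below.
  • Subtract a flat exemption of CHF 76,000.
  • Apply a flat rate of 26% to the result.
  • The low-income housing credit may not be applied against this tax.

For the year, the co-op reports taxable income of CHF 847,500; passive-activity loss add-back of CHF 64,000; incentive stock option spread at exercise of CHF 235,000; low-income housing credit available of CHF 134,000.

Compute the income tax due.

Book-profits minimum tax:
  Adjusted income: CHF 847,500 + CHF 64,000 + CHF 235,000 = CHF 1,146,500
  Less exemption CHF 76,000 → base CHF 1,070,500
  CHF 1,070,500 × 26% = CHF 278,330

Regular tax:
  CHF 261,000 × 12% = CHF 31,320
  CHF 172,000 × 26% = CHF 44,720
  CHF 414,500 × 34% = CHF 140,930
  → CHF 216,970
  Less low-income housing credit CHF 134,000 → CHF 82,970

CHF 278,330 > CHF 82,970, so the book-profits minimum tax is the binding amount.

CHF 278,330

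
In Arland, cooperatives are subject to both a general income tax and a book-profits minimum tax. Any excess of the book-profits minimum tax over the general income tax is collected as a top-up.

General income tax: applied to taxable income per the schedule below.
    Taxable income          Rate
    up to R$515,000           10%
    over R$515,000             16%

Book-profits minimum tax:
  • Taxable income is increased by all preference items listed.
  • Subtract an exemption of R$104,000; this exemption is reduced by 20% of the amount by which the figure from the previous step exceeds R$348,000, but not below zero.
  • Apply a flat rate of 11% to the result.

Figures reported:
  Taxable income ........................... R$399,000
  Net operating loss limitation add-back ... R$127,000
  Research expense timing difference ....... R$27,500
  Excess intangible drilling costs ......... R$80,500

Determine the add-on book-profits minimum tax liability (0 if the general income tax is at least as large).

General income tax:
  R$399,000 × 10% = R$39,900

Book-profits minimum tax:
  Adjusted income: R$399,000 + R$127,000 + R$27,500 + R$80,500 = R$634,000
  Exemption: R$104,000 − 20% × (R$634,000 − R$348,000) = R$104,000 − R$57,200 = R$46,800
  Base: R$634,000 − R$46,800 = R$587,200
  R$587,200 × 11% = R$64,592

Excess of book-profits minimum tax over general income tax: R$64,592 − R$39,900 = R$24,692.

R$24,692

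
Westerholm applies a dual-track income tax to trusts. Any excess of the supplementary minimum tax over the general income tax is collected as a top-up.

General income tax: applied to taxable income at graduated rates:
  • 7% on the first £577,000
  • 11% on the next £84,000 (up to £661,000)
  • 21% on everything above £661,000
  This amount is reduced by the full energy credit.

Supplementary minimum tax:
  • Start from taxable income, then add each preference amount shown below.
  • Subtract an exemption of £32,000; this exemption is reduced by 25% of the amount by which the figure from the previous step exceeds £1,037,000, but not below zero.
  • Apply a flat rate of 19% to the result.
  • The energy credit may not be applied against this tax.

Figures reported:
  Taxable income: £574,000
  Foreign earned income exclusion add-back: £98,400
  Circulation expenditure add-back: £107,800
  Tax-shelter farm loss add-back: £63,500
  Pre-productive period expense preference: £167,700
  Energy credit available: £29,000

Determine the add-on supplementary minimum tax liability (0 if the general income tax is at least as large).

General income tax:
  £574,000 × 7% = £40,180
  Less energy credit £29,000 → £11,180

Supplementary minimum tax:
  Adjusted income: £574,000 + £98,400 + £107,800 + £63,500 + £167,700 = £1,011,400
  Exemption: £1,011,400 ≤ £1,037,000, so full £32,000 applies
  Base: £1,011,400 − £32,000 = £979,400
  £979,400 × 19% = £186,086

Excess of supplementary minimum tax over general income tax: £186,086 − £11,180 = £174,906.

£174,906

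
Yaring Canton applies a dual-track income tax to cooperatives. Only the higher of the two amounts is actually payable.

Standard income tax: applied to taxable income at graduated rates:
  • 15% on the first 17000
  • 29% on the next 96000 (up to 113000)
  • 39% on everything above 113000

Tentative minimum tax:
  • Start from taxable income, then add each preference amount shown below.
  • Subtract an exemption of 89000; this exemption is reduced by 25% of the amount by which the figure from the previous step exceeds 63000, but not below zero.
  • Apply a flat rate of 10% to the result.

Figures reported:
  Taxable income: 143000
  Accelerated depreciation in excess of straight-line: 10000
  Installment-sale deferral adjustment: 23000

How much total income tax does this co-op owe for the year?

Tentative minimum tax:
  Adjusted income: 143000 + 10000 + 23000 = 176000
  Exemption: 89000 − 25% × (176000 − 63000) = 89000 − 28250 = 60750
  Base: 176000 − 60750 = 115250
  115250 × 10% = 11525

Standard income tax:
  17000 × 15% = 2550
  96000 × 29% = 27840
  30000 × 39% = 11700
  → 42090

42090 > 11525, so the standard income tax governs.

42090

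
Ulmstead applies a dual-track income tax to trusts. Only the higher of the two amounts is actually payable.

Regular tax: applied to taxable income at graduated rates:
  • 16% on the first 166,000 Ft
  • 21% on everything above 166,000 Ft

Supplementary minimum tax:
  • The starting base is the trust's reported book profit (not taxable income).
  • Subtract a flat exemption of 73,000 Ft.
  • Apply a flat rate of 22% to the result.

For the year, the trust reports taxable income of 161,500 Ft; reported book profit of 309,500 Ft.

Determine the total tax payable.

Supplementary minimum tax:
  Base (reported book profit): 309,500 Ft
  Less exemption 73,000 Ft → base 236,500 Ft
  236,500 Ft × 22% = 52,030 Ft

Regular tax:
  161,500 Ft × 16% = 25,840 Ft

52,030 Ft > 25,840 Ft, so the supplementary minimum tax is the binding amount.

52,030 Ft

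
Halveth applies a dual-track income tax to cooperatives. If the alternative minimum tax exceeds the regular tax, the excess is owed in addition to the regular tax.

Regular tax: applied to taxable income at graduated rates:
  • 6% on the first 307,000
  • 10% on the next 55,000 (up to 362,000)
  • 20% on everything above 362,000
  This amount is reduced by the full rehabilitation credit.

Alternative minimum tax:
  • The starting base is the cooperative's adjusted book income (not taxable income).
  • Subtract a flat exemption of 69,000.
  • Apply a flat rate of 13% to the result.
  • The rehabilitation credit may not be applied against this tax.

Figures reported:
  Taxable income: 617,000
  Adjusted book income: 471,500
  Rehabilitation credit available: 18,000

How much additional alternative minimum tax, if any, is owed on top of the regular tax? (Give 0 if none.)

0

Alternative minimum tax:
  Base (adjusted book income): 471,500
  Less exemption 69,000 → base 402,500
  402,500 × 13% = 52,325

Regular tax:
  307,000 × 6% = 18,420
  55,000 × 10% = 5,500
  255,000 × 20% = 51,000
  → 74,920
  Less rehabilitation credit 18,000 → 56,920

52,325 ≤ 56,920, so no add-on is due.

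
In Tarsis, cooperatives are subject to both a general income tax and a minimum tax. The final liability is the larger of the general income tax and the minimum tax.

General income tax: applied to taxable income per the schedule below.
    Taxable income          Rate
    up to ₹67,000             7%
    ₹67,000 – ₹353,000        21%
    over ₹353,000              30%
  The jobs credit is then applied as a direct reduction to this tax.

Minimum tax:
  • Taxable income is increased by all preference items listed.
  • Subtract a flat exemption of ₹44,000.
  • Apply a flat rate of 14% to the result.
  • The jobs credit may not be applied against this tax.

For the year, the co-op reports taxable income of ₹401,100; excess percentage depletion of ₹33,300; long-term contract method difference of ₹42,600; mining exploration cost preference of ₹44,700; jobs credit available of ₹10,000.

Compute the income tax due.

Minimum tax:
  Adjusted income: ₹401,100 + ₹33,300 + ₹42,600 + ₹44,700 = ₹521,700
  Less exemption ₹44,000 → base ₹477,700
  ₹477,700 × 14% = ₹66,878

General income tax:
  ₹67,000 × 7% = ₹4,690
  ₹286,000 × 21% = ₹60,060
  ₹48,100 × 30% = ₹14,430
  → ₹79,180
  Less jobs credit ₹10,000 → ₹69,180

₹69,180 > ₹66,878, so the general income tax governs.

₹69,180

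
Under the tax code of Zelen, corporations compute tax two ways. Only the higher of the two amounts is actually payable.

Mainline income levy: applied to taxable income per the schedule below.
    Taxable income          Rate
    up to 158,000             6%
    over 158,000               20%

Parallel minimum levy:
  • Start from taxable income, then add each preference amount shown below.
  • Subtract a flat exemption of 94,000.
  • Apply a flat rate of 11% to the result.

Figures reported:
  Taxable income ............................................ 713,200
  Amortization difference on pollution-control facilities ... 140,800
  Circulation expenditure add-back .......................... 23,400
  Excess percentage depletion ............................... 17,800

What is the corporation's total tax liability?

120,520

Parallel minimum levy:
  Adjusted income: 713,200 + 140,800 + 23,400 + 17,800 = 895,200
  Less exemption 94,000 → base 801,200
  801,200 × 11% = 88,132

Mainline income levy:
  158,000 × 6% = 9,480
  555,200 × 20% = 111,040
  → 120,520

120,520 > 88,132, so the mainline income levy governs.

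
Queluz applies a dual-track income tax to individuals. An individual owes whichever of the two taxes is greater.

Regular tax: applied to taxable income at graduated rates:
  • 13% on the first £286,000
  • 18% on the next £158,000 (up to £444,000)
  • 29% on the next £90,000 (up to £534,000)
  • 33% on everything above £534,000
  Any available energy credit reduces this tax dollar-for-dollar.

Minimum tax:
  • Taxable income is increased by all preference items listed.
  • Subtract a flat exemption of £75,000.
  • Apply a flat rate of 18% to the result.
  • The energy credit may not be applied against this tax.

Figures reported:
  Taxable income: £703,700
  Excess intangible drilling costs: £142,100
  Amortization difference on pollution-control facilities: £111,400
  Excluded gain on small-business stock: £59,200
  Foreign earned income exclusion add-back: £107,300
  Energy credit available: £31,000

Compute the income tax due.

Minimum tax:
  Adjusted income: £703,700 + £142,100 + £111,400 + £59,200 + £107,300 = £1,123,700
  Less exemption £75,000 → base £1,048,700
  £1,048,700 × 18% = £188,766

Regular tax:
  £286,000 × 13% = £37,180
  £158,000 × 18% = £28,440
  £90,000 × 29% = £26,100
  £169,700 × 33% = £56,001
  → £147,721
  Less energy credit £31,000 → £116,721

£188,766 > £116,721, so the minimum tax is the binding amount.

£188,766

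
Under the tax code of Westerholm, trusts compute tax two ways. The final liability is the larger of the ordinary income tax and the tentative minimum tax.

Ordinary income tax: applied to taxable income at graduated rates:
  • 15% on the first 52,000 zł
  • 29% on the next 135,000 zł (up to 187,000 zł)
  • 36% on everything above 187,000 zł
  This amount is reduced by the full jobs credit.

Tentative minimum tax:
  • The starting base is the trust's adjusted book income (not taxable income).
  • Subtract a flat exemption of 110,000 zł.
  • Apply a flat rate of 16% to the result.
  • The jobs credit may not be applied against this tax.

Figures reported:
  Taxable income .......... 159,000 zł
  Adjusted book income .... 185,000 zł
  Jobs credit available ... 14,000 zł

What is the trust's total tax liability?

24,830 zł

Tentative minimum tax:
  Base (adjusted book income): 185,000 zł
  Less exemption 110,000 zł → base 75,000 zł
  75,000 zł × 16% = 12,000 zł

Ordinary income tax:
  52,000 zł × 15% = 7,800 zł
  107,000 zł × 29% = 31,030 zł
  → 38,830 zł
  Less jobs credit 14,000 zł → 24,830 zł

24,830 zł > 12,000 zł, so the ordinary income tax governs.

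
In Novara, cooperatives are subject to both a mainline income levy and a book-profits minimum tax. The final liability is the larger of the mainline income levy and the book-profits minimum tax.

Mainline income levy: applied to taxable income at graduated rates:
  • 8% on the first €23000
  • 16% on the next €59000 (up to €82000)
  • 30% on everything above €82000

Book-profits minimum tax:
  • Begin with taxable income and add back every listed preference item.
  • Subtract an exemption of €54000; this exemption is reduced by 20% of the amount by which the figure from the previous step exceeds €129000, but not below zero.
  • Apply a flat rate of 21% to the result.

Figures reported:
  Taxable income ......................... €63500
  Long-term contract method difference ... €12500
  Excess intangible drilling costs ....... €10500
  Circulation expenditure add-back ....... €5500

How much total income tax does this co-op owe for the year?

€8320

Mainline income levy:
  €23000 × 8% = €1840
  €40500 × 16% = €6480
  → €8320

Book-profits minimum tax:
  Adjusted income: €63500 + €12500 + €10500 + €5500 = €92000
  Exemption: €92000 ≤ €129000, so full €54000 applies
  Base: €92000 − €54000 = €38000
  €38000 × 21% = €7980

€8320 > €7980, so the mainline income levy governs.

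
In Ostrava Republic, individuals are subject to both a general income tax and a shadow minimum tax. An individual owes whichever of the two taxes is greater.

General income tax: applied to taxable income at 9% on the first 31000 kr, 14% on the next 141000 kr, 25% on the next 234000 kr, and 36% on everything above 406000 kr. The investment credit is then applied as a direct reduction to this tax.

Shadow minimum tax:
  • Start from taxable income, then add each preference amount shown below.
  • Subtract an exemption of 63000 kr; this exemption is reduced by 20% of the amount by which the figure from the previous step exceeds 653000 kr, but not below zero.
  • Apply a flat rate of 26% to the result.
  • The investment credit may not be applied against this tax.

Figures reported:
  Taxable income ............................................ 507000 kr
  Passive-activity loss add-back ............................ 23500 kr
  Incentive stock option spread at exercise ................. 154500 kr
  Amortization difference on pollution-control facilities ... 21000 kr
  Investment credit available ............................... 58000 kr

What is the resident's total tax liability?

General income tax:
  31000 kr × 9% = 2790 kr
  141000 kr × 14% = 19740 kr
  234000 kr × 25% = 58500 kr
  101000 kr × 36% = 36360 kr
  → 117390 kr
  Less investment credit 58000 kr → 59390 kr

Shadow minimum tax:
  Adjusted income: 507000 kr + 23500 kr + 154500 kr + 21000 kr = 706000 kr
  Exemption: 63000 kr − 20% × (706000 kr − 653000 kr) = 63000 kr − 10600 kr = 52400 kr
  Base: 706000 kr − 52400 kr = 653600 kr
  653600 kr × 26% = 169936 kr

169936 kr > 59390 kr, so the shadow minimum tax is the binding amount.

169936 kr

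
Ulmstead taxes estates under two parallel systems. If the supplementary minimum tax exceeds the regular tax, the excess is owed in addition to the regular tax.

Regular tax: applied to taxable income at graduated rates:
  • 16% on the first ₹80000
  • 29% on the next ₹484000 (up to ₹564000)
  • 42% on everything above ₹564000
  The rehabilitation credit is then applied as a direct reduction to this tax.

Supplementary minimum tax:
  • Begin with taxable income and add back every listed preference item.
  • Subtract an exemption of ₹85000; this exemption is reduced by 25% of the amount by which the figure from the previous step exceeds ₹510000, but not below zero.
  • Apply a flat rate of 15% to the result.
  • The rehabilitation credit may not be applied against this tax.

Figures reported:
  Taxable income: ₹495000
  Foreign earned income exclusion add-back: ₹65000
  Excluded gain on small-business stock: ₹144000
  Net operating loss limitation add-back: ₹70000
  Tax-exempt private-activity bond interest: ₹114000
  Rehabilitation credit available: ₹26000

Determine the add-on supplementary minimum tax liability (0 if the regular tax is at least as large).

₹26050

Supplementary minimum tax:
  Adjusted income: ₹495000 + ₹65000 + ₹144000 + ₹70000 + ₹114000 = ₹888000
  Exemption: 25% × (₹888000 − ₹510000) = ₹94500 ≥ ₹85000, so the exemption is fully phased out
  Base: ₹888000 − ₹0 = ₹888000
  ₹888000 × 15% = ₹133200

Regular tax:
  ₹80000 × 16% = ₹12800
  ₹415000 × 29% = ₹120350
  → ₹133150
  Less rehabilitation credit ₹26000 → ₹107150

Excess of supplementary minimum tax over regular tax: ₹133200 − ₹107150 = ₹26050.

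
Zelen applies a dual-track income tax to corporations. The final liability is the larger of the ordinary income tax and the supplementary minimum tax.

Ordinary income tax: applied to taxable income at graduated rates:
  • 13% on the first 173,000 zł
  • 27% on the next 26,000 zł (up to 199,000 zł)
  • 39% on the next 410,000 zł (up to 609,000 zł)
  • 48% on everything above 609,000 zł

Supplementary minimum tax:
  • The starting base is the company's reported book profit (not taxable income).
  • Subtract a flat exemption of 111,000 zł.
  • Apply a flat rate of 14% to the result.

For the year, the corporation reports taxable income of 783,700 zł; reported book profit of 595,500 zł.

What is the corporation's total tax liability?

273,266 zł

Ordinary income tax:
  173,000 zł × 13% = 22,490 zł
  26,000 zł × 27% = 7,020 zł
  410,000 zł × 39% = 159,900 zł
  174,700 zł × 48% = 83,856 zł
  → 273,266 zł

Supplementary minimum tax:
  Base (reported book profit): 595,500 zł
  Less exemption 111,000 zł → base 484,500 zł
  484,500 zł × 14% = 67,830 zł

273,266 zł > 67,830 zł, so the ordinary income tax governs.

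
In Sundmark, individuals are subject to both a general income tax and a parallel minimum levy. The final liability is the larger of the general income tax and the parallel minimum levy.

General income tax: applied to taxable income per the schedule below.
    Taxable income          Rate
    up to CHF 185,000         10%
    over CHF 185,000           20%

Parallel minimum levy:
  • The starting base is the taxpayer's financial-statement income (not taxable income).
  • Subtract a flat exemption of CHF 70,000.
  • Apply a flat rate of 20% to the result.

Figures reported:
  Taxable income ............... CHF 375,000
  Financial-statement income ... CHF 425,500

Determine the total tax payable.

General income tax:
  CHF 185,000 × 10% = CHF 18,500
  CHF 190,000 × 20% = CHF 38,000
  → CHF 56,500

Parallel minimum levy:
  Base (financial-statement income): CHF 425,500
  Less exemption CHF 70,000 → base CHF 355,500
  CHF 355,500 × 20% = CHF 71,100

CHF 71,100 > CHF 56,500, so the parallel minimum levy is the binding amount.

CHF 71,100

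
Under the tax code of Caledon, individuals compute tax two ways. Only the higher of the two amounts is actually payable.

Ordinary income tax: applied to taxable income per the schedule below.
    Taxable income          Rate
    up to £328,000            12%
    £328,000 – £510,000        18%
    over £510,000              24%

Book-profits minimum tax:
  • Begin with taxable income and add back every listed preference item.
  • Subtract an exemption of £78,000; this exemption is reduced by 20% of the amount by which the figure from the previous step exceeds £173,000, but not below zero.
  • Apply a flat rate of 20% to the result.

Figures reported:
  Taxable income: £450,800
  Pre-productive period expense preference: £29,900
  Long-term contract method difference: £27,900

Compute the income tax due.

£99,544

Book-profits minimum tax:
  Adjusted income: £450,800 + £29,900 + £27,900 = £508,600
  Exemption: £78,000 − 20% × (£508,600 − £173,000) = £78,000 − £67,120 = £10,880
  Base: £508,600 − £10,880 = £497,720
  £497,720 × 20% = £99,544

Ordinary income tax:
  £328,000 × 12% = £39,360
  £122,800 × 18% = £22,104
  → £61,464

£99,544 > £61,464, so the book-profits minimum tax is the binding amount.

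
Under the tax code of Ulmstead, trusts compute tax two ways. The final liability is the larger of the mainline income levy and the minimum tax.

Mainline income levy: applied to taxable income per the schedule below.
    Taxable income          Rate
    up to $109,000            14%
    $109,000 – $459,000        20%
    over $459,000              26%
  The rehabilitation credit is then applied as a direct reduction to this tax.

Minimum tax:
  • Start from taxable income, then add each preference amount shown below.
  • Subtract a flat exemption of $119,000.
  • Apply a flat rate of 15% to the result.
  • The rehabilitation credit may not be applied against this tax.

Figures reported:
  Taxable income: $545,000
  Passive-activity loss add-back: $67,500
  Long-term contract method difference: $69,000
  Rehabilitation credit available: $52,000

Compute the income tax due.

Mainline income levy:
  $109,000 × 14% = $15,260
  $350,000 × 20% = $70,000
  $86,000 × 26% = $22,360
  → $107,620
  Less rehabilitation credit $52,000 → $55,620

Minimum tax:
  Adjusted income: $545,000 + $67,500 + $69,000 = $681,500
  Less exemption $119,000 → base $562,500
  $562,500 × 15% = $84,375

$84,375 > $55,620, so the minimum tax is the binding amount.

$84,375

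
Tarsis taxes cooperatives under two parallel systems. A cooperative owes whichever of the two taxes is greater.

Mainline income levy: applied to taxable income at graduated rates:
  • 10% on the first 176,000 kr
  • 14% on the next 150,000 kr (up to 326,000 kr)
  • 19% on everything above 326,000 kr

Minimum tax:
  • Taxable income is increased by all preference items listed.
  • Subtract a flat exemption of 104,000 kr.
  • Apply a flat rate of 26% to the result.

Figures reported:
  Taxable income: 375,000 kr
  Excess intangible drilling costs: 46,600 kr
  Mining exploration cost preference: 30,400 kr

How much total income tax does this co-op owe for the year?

90,480 kr

Minimum tax:
  Adjusted income: 375,000 kr + 46,600 kr + 30,400 kr = 452,000 kr
  Less exemption 104,000 kr → base 348,000 kr
  348,000 kr × 26% = 90,480 kr

Mainline income levy:
  176,000 kr × 10% = 17,600 kr
  150,000 kr × 14% = 21,000 kr
  49,000 kr × 19% = 9,310 kr
  → 47,910 kr

90,480 kr > 47,910 kr, so the minimum tax is the binding amount.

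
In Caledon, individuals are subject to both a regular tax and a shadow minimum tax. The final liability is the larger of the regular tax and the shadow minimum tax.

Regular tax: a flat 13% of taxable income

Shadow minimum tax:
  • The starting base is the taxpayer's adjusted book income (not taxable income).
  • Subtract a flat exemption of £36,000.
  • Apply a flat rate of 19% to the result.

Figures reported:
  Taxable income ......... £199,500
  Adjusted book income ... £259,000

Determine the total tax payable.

£42,370

Shadow minimum tax:
  Base (adjusted book income): £259,000
  Less exemption £36,000 → base £223,000
  £223,000 × 19% = £42,370

Regular tax:
  £199,500 × 13% = £25,935

£42,370 > £25,935, so the shadow minimum tax is the binding amount.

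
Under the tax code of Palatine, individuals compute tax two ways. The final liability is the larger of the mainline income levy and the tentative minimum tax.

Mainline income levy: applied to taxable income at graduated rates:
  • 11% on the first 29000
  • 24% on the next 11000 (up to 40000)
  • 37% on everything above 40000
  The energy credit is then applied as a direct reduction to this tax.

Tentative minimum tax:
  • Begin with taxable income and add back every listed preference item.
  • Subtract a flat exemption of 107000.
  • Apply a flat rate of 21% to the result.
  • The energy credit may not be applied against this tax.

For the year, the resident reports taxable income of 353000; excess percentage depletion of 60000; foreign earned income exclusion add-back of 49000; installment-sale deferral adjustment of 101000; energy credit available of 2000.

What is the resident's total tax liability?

Mainline income levy:
  29000 × 11% = 3190
  11000 × 24% = 2640
  313000 × 37% = 115810
  → 121640
  Less energy credit 2000 → 119640

Tentative minimum tax:
  Adjusted income: 353000 + 60000 + 49000 + 101000 = 563000
  Less exemption 107000 → base 456000
  456000 × 21% = 95760

119640 > 95760, so the mainline income levy governs.

119640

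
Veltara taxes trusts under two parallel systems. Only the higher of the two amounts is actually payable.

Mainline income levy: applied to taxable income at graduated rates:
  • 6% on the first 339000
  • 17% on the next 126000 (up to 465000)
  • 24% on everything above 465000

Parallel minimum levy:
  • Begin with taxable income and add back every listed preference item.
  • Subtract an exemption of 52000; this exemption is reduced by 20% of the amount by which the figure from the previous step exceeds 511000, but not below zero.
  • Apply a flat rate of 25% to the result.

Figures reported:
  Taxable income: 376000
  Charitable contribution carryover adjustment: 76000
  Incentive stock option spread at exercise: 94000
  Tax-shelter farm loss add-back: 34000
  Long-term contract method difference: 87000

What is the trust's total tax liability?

Parallel minimum levy:
  Adjusted income: 376000 + 76000 + 94000 + 34000 + 87000 = 667000
  Exemption: 52000 − 20% × (667000 − 511000) = 52000 − 31200 = 20800
  Base: 667000 − 20800 = 646200
  646200 × 25% = 161550

Mainline income levy:
  339000 × 6% = 20340
  37000 × 17% = 6290
  → 26630

161550 > 26630, so the parallel minimum levy is the binding amount.

161550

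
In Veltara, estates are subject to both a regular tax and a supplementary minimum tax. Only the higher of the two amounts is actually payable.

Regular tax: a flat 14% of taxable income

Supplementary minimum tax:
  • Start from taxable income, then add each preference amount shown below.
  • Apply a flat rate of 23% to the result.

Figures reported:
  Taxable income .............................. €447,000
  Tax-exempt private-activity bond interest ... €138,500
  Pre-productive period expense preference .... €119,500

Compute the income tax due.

€162,150

Supplementary minimum tax:
  Adjusted income: €447,000 + €138,500 + €119,500 = €705,000
  €705,000 × 23% = €162,150

Regular tax:
  €447,000 × 14% = €62,580

€162,150 > €62,580, so the supplementary minimum tax is the binding amount.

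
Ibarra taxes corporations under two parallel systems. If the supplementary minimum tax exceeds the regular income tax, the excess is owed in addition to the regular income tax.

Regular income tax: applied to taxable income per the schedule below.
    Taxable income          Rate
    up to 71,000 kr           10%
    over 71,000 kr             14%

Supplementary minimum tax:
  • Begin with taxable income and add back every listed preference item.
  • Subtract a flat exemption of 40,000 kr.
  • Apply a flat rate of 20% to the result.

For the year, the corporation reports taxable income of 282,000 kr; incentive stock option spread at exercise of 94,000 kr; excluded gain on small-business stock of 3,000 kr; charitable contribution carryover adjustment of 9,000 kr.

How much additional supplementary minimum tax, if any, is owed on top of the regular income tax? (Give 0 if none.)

Regular income tax:
  71,000 kr × 10% = 7,100 kr
  211,000 kr × 14% = 29,540 kr
  → 36,640 kr

Supplementary minimum tax:
  Adjusted income: 282,000 kr + 94,000 kr + 3,000 kr + 9,000 kr = 388,000 kr
  Less exemption 40,000 kr → base 348,000 kr
  348,000 kr × 20% = 69,600 kr

Excess of supplementary minimum tax over regular income tax: 69,600 kr − 36,640 kr = 32,960 kr.

32,960 kr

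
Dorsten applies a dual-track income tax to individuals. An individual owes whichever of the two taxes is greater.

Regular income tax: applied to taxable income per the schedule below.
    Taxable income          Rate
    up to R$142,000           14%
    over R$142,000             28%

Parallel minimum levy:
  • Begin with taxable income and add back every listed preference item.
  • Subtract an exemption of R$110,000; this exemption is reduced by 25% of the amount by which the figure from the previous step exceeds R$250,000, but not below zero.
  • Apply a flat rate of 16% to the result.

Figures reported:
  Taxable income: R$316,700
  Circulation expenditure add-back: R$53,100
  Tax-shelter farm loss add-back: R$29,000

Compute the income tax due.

Regular income tax:
  R$142,000 × 14% = R$19,880
  R$174,700 × 28% = R$48,916
  → R$68,796

Parallel minimum levy:
  Adjusted income: R$316,700 + R$53,100 + R$29,000 = R$398,800
  Exemption: R$110,000 − 25% × (R$398,800 − R$250,000) = R$110,000 − R$37,200 = R$72,800
  Base: R$398,800 − R$72,800 = R$326,000
  R$326,000 × 16% = R$52,160

R$68,796 > R$52,160, so the regular income tax governs.

R$68,796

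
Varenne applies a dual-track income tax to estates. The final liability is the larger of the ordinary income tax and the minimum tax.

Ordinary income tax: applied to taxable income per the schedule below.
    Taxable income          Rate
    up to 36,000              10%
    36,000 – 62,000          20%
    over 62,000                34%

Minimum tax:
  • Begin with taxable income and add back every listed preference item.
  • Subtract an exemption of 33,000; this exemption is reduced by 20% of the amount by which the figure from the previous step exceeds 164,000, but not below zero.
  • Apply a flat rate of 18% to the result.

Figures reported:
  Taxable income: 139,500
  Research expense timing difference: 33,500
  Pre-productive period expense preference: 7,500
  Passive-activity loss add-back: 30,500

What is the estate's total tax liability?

35,150

Minimum tax:
  Adjusted income: 139,500 + 33,500 + 7,500 + 30,500 = 211,000
  Exemption: 33,000 − 20% × (211,000 − 164,000) = 33,000 − 9,400 = 23,600
  Base: 211,000 − 23,600 = 187,400
  187,400 × 18% = 33,732

Ordinary income tax:
  36,000 × 10% = 3,600
  26,000 × 20% = 5,200
  77,500 × 34% = 26,350
  → 35,150

35,150 > 33,732, so the ordinary income tax governs.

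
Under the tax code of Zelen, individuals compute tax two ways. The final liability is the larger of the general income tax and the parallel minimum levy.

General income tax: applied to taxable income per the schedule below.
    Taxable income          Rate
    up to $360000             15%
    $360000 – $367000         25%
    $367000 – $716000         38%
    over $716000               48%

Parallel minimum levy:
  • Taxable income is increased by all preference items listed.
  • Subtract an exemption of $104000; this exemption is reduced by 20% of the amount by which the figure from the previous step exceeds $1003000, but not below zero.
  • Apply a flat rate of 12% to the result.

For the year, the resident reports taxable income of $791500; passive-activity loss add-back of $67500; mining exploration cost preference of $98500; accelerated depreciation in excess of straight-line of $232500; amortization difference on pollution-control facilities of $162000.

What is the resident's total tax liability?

$224610

General income tax:
  $360000 × 15% = $54000
  $7000 × 25% = $1750
  $349000 × 38% = $132620
  $75500 × 48% = $36240
  → $224610

Parallel minimum levy:
  Adjusted income: $791500 + $67500 + $98500 + $232500 + $162000 = $1352000
  Exemption: $104000 − 20% × ($1352000 − $1003000) = $104000 − $69800 = $34200
  Base: $1352000 − $34200 = $1317800
  $1317800 × 12% = $158136

$224610 > $158136, so the general income tax governs.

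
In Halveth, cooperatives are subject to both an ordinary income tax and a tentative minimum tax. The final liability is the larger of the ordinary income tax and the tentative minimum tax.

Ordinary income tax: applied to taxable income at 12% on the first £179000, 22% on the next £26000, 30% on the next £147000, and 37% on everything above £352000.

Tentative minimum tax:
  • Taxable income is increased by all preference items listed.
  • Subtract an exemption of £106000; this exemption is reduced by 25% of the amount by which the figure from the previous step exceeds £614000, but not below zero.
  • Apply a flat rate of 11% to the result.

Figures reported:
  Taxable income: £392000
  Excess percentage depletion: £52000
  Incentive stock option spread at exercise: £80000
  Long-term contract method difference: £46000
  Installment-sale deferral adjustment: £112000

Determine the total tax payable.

Tentative minimum tax:
  Adjusted income: £392000 + £52000 + £80000 + £46000 + £112000 = £682000
  Exemption: £106000 − 25% × (£682000 − £614000) = £106000 − £17000 = £89000
  Base: £682000 − £89000 = £593000
  £593000 × 11% = £65230

Ordinary income tax:
  £179000 × 12% = £21480
  £26000 × 22% = £5720
  £147000 × 30% = £44100
  £40000 × 37% = £14800
  → £86100

£86100 > £65230, so the ordinary income tax governs.

£86100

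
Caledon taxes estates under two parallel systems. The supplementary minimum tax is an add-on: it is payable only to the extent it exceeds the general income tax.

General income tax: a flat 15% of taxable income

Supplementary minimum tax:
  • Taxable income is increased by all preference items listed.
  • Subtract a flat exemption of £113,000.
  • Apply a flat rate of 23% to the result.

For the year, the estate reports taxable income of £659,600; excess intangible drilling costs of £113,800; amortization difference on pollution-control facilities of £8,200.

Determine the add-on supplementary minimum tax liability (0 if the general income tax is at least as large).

Supplementary minimum tax:
  Adjusted income: £659,600 + £113,800 + £8,200 = £781,600
  Less exemption £113,000 → base £668,600
  £668,600 × 23% = £153,778

General income tax:
  £659,600 × 15% = £98,940

Excess of supplementary minimum tax over general income tax: £153,778 − £98,940 = £54,838.

£54,838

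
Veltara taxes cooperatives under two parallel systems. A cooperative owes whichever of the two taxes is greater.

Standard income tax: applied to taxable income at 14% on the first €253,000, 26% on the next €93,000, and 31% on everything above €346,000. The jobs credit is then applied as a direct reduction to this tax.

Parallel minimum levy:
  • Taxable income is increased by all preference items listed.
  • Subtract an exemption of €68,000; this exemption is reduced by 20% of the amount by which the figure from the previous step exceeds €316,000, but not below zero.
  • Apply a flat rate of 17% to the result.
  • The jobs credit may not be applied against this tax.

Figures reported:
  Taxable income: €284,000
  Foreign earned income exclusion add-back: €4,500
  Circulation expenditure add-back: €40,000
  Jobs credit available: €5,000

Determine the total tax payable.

€44,710

Standard income tax:
  €253,000 × 14% = €35,420
  €31,000 × 26% = €8,060
  → €43,480
  Less jobs credit €5,000 → €38,480

Parallel minimum levy:
  Adjusted income: €284,000 + €4,500 + €40,000 = €328,500
  Exemption: €68,000 − 20% × (€328,500 − €316,000) = €68,000 − €2,500 = €65,500
  Base: €328,500 − €65,500 = €263,000
  €263,000 × 17% = €44,710

€44,710 > €38,480, so the parallel minimum levy is the binding amount.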